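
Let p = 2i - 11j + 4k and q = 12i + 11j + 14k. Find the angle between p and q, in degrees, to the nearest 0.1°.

99.3

p · q = 2·12 + (-11)·11 + 4·14 = 24 - 121 + 56 = -41
|p|² = 4 + 121 + 16 = 141,  |p| = √141 ≈ 11.874342
|q|² = 144 + 121 + 196 = 461,  |q| = √461 ≈ 21.470911
cos θ = -41 / (11.874342 · 21.470911) ≈ -0.16081
θ = arccos(-0.16081) ≈ 99.3°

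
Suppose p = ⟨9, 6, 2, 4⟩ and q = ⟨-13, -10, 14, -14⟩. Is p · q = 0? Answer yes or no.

no

p · q = 9·(-13) + 6·(-10) + 2·14 + 4·(-14) = -117 - 60 + 28 - 56 = -205
Nonzero, so the vectors are not orthogonal.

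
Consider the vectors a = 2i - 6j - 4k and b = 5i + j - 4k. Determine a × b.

i: (-6)·(-4) - (-4)·1 = 24 - (-4) = 28
j: (-4)·5 - 2·(-4) = -20 - (-8) = -12
k: 2·1 - (-6)·5 = 2 - (-30) = 32
a × b = (28, -12, 32)

(28, -12, 32)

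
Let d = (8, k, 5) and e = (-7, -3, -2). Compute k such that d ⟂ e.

-22

d · e = 8·(-7) + k·(-3) + 5·(-2) = -66 - 3k
Set equal to 0: -3k = 66, so k = -22.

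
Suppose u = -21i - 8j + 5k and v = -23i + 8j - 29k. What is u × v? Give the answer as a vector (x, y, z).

(192, -724, -352)

i: (-8)·(-29) - 5·8 = 232 - 40 = 192
j: 5·(-23) - (-21)·(-29) = -115 - 609 = -724
k: (-21)·8 - (-8)·(-23) = -168 - 184 = -352
u × v = (192, -724, -352)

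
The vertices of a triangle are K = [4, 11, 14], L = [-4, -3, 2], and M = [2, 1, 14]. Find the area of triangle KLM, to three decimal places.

66.483

KL = (-8, -14, -12),  KM = (-2, -10, 0)
i: (-14)·0 - (-12)·(-10) = 0 - 120 = -120
j: (-12)·(-2) - (-8)·0 = 24 - 0 = 24
k: (-8)·(-10) - (-14)·(-2) = 80 - 28 = 52
KL × KM = (-120, 24, 52)
|KL × KM| = √17680 ≈ 132.9662
area = ½ · 132.9662 ≈ 66.483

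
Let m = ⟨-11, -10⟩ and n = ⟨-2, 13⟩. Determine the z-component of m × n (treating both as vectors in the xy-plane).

-163

(-11)·13 - (-10)·(-2) = -143 - 20 = -163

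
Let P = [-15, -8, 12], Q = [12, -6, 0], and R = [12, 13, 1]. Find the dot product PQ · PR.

PQ = Q − P = (27, 2, -12)
PR = R − P = (27, 21, -11)
PQ · PR = 27·27 + 2·21 + (-12)·(-11) = 729 + 42 + 132 = 903

903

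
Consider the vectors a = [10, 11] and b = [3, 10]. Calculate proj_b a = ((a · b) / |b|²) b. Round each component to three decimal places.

a · b = 10·3 + 11·10 = 30 + 110 = 140
|b|² = 9 + 100 = 109
proj_b a = (140/109) · (3, 10) ≈ (3.853, 12.844)

(3.853, 12.844)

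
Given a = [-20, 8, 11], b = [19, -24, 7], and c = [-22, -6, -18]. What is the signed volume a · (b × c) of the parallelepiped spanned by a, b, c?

b × c:
i: (-24)·(-18) - 7·(-6) = 432 - (-42) = 474
j: 7·(-22) - 19·(-18) = -154 - (-342) = 188
k: 19·(-6) - (-24)·(-22) = -114 - 528 = -642
b × c = (474, 188, -642)
a · (b × c) = (-20)·474 + 8·188 + 11·(-642) = -9480 + 1504 - 7062 = -15038

-15038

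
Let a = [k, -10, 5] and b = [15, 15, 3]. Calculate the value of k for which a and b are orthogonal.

9

a · b = k·15 + (-10)·15 + 5·3 = -135 + 15k
Set equal to 0: 15k = 135, so k = 9.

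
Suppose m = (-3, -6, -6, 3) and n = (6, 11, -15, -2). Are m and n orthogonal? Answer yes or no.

yes

m · n = (-3)·6 + (-6)·11 + (-6)·(-15) + 3·(-2) = -18 - 66 + 90 - 6 = 0
Zero, so the vectors are orthogonal.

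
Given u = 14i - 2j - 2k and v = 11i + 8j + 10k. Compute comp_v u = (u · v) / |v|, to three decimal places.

u · v = 14·11 + (-2)·8 + (-2)·10 = 154 - 16 - 20 = 118
|v| = √(121 + 64 + 100) = √285 ≈ 16.8819
comp_v u = 118 / √285 ≈ 6.990

6.990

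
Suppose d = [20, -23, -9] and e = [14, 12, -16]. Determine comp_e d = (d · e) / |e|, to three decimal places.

d · e = 20·14 + (-23)·12 + (-9)·(-16) = 280 - 276 + 144 = 148
|e| = √(196 + 144 + 256) = √596 ≈ 24.4131
comp_e d = 148 / √596 ≈ 6.062

6.062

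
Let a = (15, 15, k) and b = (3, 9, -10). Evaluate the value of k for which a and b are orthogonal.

a · b = 15·3 + 15·9 + k·(-10) = 180 - 10k
Set equal to 0: -10k = -180, so k = 18.

18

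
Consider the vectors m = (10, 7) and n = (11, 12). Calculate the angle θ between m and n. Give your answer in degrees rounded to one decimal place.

m · n = 10·11 + 7·12 = 110 + 84 = 194
|m|² = 100 + 49 = 149,  |m| = √149 ≈ 12.206556
|n|² = 121 + 144 = 265,  |n| = √265 ≈ 16.278821
cos θ = 194 / (12.206556 · 16.278821) ≈ 0.97631
θ = arccos(0.97631) ≈ 12.5°

12.5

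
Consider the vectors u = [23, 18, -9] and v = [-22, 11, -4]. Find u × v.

(27, 290, 649)

i: 18·(-4) - (-9)·11 = -72 - (-99) = 27
j: (-9)·(-22) - 23·(-4) = 198 - (-92) = 290
k: 23·11 - 18·(-22) = 253 - (-396) = 649
u × v = (27, 290, 649)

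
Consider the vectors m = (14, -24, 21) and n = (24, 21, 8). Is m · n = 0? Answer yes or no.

m · n = 14·24 + (-24)·21 + 21·8 = 336 - 504 + 168 = 0
Zero, so the vectors are orthogonal.

yes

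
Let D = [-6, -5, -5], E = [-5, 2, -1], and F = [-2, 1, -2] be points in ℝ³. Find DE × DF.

(-3, 13, -22)

DE = (1, 7, 4)
DF = (4, 6, 3)
i: 7·3 - 4·6 = 21 - 24 = -3
j: 4·4 - 1·3 = 16 - 3 = 13
k: 1·6 - 7·4 = 6 - 28 = -22
DE × DF = (-3, 13, -22)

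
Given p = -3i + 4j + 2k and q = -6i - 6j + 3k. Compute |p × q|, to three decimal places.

48.466

i: 4·3 - 2·(-6) = 12 - (-12) = 24
j: 2·(-6) - (-3)·3 = -12 - (-9) = -3
k: (-3)·(-6) - 4·(-6) = 18 - (-24) = 42
p × q = (24, -3, 42)
|p × q| = √(24² + (-3)² + 42²) = √2349 ≈ 48.4665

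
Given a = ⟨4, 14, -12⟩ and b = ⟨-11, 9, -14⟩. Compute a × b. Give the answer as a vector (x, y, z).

i: 14·(-14) - (-12)·9 = -196 - (-108) = -88
j: (-12)·(-11) - 4·(-14) = 132 - (-56) = 188
k: 4·9 - 14·(-11) = 36 - (-154) = 190
a × b = (-88, 188, 190)

(-88, 188, 190)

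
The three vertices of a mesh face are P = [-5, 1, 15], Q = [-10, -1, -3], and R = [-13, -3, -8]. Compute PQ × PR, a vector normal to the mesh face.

PQ = (-5, -2, -18)
PR = (-8, -4, -23)
i: (-2)·(-23) - (-18)·(-4) = 46 - 72 = -26
j: (-18)·(-8) - (-5)·(-23) = 144 - 115 = 29
k: (-5)·(-4) - (-2)·(-8) = 20 - 16 = 4
PQ × PR = (-26, 29, 4)

(-26, 29, 4)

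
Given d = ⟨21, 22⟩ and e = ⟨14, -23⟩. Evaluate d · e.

-212

d · e = 21·14 + 22·(-23) = 294 - 506 = -212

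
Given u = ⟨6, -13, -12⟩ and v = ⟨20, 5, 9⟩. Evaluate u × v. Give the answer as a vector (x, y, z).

(-57, -294, 290)

i: (-13)·9 - (-12)·5 = -117 - (-60) = -57
j: (-12)·20 - 6·9 = -240 - 54 = -294
k: 6·5 - (-13)·20 = 30 - (-260) = 290
u × v = (-57, -294, 290)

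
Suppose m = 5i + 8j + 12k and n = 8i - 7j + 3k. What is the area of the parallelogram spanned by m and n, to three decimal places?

167.410

i: 8·3 - 12·(-7) = 24 - (-84) = 108
j: 12·8 - 5·3 = 96 - 15 = 81
k: 5·(-7) - 8·8 = -35 - 64 = -99
m × n = (108, 81, -99)
|m × n| = √(108² + 81² + (-99)²) = √28026 ≈ 167.4097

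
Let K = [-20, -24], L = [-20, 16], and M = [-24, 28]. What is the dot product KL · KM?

2080

KL = L − K = (0, 40)
KM = M − K = (-4, 52)
KL · KM = 0·(-4) + 40·52 = 0 + 2080 = 2080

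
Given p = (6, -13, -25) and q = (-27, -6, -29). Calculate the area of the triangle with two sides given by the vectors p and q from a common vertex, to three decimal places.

i: (-13)·(-29) - (-25)·(-6) = 377 - 150 = 227
j: (-25)·(-27) - 6·(-29) = 675 - (-174) = 849
k: 6·(-6) - (-13)·(-27) = -36 - 351 = -387
p × q = (227, 849, -387)
|p × q| = √(227² + 849² + (-387)²) = √922099 ≈ 960.2599
area = ½ · 960.2599 ≈ 480.130

480.130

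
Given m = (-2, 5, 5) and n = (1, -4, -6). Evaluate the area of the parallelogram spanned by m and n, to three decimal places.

i: 5·(-6) - 5·(-4) = -30 - (-20) = -10
j: 5·1 - (-2)·(-6) = 5 - 12 = -7
k: (-2)·(-4) - 5·1 = 8 - 5 = 3
m × n = (-10, -7, 3)
|m × n| = √((-10)² + (-7)² + 3²) = √158 ≈ 12.5698

12.570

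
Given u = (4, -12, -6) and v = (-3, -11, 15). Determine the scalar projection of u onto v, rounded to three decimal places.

u · v = 4·(-3) + (-12)·(-11) + (-6)·15 = -12 + 132 - 90 = 30
|v| = √(9 + 121 + 225) = √355 ≈ 18.8414
comp_v u = 30 / √355 ≈ 1.592

1.592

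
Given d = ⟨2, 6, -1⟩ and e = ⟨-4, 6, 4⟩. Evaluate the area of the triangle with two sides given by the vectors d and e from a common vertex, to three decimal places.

23.516

i: 6·4 - (-1)·6 = 24 - (-6) = 30
j: (-1)·(-4) - 2·4 = 4 - 8 = -4
k: 2·6 - 6·(-4) = 12 - (-24) = 36
d × e = (30, -4, 36)
|d × e| = √(30² + (-4)² + 36²) = √2212 ≈ 47.0319
area = ½ · 47.0319 ≈ 23.516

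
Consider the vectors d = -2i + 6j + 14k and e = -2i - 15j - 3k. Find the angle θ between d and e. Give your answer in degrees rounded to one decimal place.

d · e = (-2)·(-2) + 6·(-15) + 14·(-3) = 4 - 90 - 42 = -128
|d|² = 4 + 36 + 196 = 236,  |d| = √236 ≈ 15.362291
|e|² = 4 + 225 + 9 = 238,  |e| = √238 ≈ 15.427249
cos θ = -128 / (15.362291 · 15.427249) ≈ -0.54009
θ = arccos(-0.54009) ≈ 122.7°

122.7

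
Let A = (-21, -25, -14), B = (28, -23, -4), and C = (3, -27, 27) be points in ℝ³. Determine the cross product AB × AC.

AB = (49, 2, 10)
AC = (24, -2, 41)
i: 2·41 - 10·(-2) = 82 - (-20) = 102
j: 10·24 - 49·41 = 240 - 2009 = -1769
k: 49·(-2) - 2·24 = -98 - 48 = -146
AB × AC = (102, -1769, -146)

(102, -1769, -146)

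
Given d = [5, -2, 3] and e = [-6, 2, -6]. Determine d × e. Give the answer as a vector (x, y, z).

(6, 12, -2)

i: (-2)·(-6) - 3·2 = 12 - 6 = 6
j: 3·(-6) - 5·(-6) = -18 - (-30) = 12
k: 5·2 - (-2)·(-6) = 10 - 12 = -2
d × e = (6, 12, -2)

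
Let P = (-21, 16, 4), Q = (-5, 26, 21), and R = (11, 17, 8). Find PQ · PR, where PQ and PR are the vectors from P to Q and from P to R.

590

PQ = Q − P = (16, 10, 17)
PR = R − P = (32, 1, 4)
PQ · PR = 16·32 + 10·1 + 17·4 = 512 + 10 + 68 = 590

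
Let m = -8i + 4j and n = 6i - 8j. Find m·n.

m · n = (-8)·6 + 4·(-8) = -48 - 32 = -80

-80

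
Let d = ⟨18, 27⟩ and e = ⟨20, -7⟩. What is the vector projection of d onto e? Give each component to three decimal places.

(7.617, -2.666)

d · e = 18·20 + 27·(-7) = 360 - 189 = 171
|e|² = 400 + 49 = 449
proj_e d = (171/449) · (20, -7) ≈ (7.617, -2.666)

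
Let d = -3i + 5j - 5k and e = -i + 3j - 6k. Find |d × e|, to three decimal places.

20.248

i: 5·(-6) - (-5)·3 = -30 - (-15) = -15
j: (-5)·(-1) - (-3)·(-6) = 5 - 18 = -13
k: (-3)·3 - 5·(-1) = -9 - (-5) = -4
d × e = (-15, -13, -4)
|d × e| = √((-15)² + (-13)² + (-4)²) = √410 ≈ 20.2485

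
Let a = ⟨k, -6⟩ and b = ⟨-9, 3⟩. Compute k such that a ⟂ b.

a · b = k·(-9) + (-6)·3 = -18 - 9k
Set equal to 0: -9k = 18, so k = -2.

-2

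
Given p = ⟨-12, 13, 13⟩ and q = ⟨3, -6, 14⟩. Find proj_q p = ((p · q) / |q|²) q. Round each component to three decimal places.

(0.846, -1.693, 3.950)

p · q = (-12)·3 + 13·(-6) + 13·14 = -36 - 78 + 182 = 68
|q|² = 9 + 36 + 196 = 241
proj_q p = (68/241) · (3, -6, 14) ≈ (0.846, -1.693, 3.950)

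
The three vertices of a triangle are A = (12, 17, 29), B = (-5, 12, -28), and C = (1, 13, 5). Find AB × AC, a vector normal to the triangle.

(-108, 219, 13)

AB = (-17, -5, -57)
AC = (-11, -4, -24)
i: (-5)·(-24) - (-57)·(-4) = 120 - 228 = -108
j: (-57)·(-11) - (-17)·(-24) = 627 - 408 = 219
k: (-17)·(-4) - (-5)·(-11) = 68 - 55 = 13
AB × AC = (-108, 219, 13)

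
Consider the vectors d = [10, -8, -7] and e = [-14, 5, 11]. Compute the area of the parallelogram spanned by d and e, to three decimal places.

i: (-8)·11 - (-7)·5 = -88 - (-35) = -53
j: (-7)·(-14) - 10·11 = 98 - 110 = -12
k: 10·5 - (-8)·(-14) = 50 - 112 = -62
d × e = (-53, -12, -62)
|d × e| = √((-53)² + (-12)² + (-62)²) = √6797 ≈ 82.4439

82.444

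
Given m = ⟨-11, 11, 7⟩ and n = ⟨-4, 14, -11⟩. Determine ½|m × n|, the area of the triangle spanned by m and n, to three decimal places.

143.407

i: 11·(-11) - 7·14 = -121 - 98 = -219
j: 7·(-4) - (-11)·(-11) = -28 - 121 = -149
k: (-11)·14 - 11·(-4) = -154 - (-44) = -110
m × n = (-219, -149, -110)
|m × n| = √((-219)² + (-149)² + (-110)²) = √82262 ≈ 286.8135
area = ½ · 286.8135 ≈ 143.407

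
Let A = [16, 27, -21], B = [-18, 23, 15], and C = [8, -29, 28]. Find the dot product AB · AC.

AB = B − A = (-34, -4, 36)
AC = C − A = (-8, -56, 49)
AB · AC = (-34)·(-8) + (-4)·(-56) + 36·49 = 272 + 224 + 1764 = 2260

2260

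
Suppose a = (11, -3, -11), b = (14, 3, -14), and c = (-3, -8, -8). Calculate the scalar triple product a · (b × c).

b × c:
i: 3·(-8) - (-14)·(-8) = -24 - 112 = -136
j: (-14)·(-3) - 14·(-8) = 42 - (-112) = 154
k: 14·(-8) - 3·(-3) = -112 - (-9) = -103
b × c = (-136, 154, -103)
a · (b × c) = 11·(-136) + (-3)·154 + (-11)·(-103) = -1496 - 462 + 1133 = -825

-825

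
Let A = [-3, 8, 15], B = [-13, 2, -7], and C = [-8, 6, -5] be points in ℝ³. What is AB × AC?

AB = (-10, -6, -22)
AC = (-5, -2, -20)
i: (-6)·(-20) - (-22)·(-2) = 120 - 44 = 76
j: (-22)·(-5) - (-10)·(-20) = 110 - 200 = -90
k: (-10)·(-2) - (-6)·(-5) = 20 - 30 = -10
AB × AC = (76, -90, -10)

(76, -90, -10)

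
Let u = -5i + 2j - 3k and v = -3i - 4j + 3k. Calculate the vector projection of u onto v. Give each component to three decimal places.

u · v = (-5)·(-3) + 2·(-4) + (-3)·3 = 15 - 8 - 9 = -2
|v|² = 9 + 16 + 9 = 34
proj_v u = (-2/34) · (-3, -4, 3) ≈ (0.176, 0.235, -0.176)

(0.176, 0.235, -0.176)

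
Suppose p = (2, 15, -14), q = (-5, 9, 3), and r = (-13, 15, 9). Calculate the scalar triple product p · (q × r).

q × r:
i: 9·9 - 3·15 = 81 - 45 = 36
j: 3·(-13) - (-5)·9 = -39 - (-45) = 6
k: (-5)·15 - 9·(-13) = -75 - (-117) = 42
q × r = (36, 6, 42)
p · (q × r) = 2·36 + 15·6 + (-14)·42 = 72 + 90 - 588 = -426

-426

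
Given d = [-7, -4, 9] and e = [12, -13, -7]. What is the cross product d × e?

i: (-4)·(-7) - 9·(-13) = 28 - (-117) = 145
j: 9·12 - (-7)·(-7) = 108 - 49 = 59
k: (-7)·(-13) - (-4)·12 = 91 - (-48) = 139
d × e = (145, 59, 139)

(145, 59, 139)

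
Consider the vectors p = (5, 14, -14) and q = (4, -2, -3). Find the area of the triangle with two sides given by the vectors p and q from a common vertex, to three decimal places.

52.290

i: 14·(-3) - (-14)·(-2) = -42 - 28 = -70
j: (-14)·4 - 5·(-3) = -56 - (-15) = -41
k: 5·(-2) - 14·4 = -10 - 56 = -66
p × q = (-70, -41, -66)
|p × q| = √((-70)² + (-41)² + (-66)²) = √10937 ≈ 104.5801
area = ½ · 104.5801 ≈ 52.290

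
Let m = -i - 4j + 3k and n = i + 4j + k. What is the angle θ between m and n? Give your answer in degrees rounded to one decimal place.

m · n = (-1)·1 + (-4)·4 + 3·1 = -1 - 16 + 3 = -14
|m|² = 1 + 16 + 9 = 26,  |m| = √26 ≈ 5.099020
|n|² = 1 + 16 + 1 = 18,  |n| = √18 ≈ 4.242641
cos θ = -14 / (5.099020 · 4.242641) ≈ -0.64715
θ = arccos(-0.64715) ≈ 130.3°

130.3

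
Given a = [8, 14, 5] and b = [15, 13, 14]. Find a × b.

i: 14·14 - 5·13 = 196 - 65 = 131
j: 5·15 - 8·14 = 75 - 112 = -37
k: 8·13 - 14·15 = 104 - 210 = -106
a × b = (131, -37, -106)

(131, -37, -106)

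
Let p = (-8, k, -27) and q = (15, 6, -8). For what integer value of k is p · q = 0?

p · q = (-8)·15 + k·6 + (-27)·(-8) = 96 + 6k
Set equal to 0: 6k = -96, so k = -16.

-16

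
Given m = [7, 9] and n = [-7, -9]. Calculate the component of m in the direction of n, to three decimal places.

-11.402

m · n = 7·(-7) + 9·(-9) = -49 - 81 = -130
|n| = √(49 + 81) = √130 ≈ 11.4018
comp_n m = -130 / √130 ≈ -11.402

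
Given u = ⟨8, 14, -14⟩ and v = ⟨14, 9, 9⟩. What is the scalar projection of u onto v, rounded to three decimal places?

u · v = 8·14 + 14·9 + (-14)·9 = 112 + 126 - 126 = 112
|v| = √(196 + 81 + 81) = √358 ≈ 18.9209
comp_v u = 112 / √358 ≈ 5.919

5.919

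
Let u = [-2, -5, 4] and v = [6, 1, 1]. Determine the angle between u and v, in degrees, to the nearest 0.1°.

u · v = (-2)·6 + (-5)·1 + 4·1 = -12 - 5 + 4 = -13
|u|² = 4 + 25 + 16 = 45,  |u| = √45 ≈ 6.708204
|v|² = 36 + 1 + 1 = 38,  |v| = √38 ≈ 6.164414
cos θ = -13 / (6.708204 · 6.164414) ≈ -0.31437
θ = arccos(-0.31437) ≈ 108.3°

108.3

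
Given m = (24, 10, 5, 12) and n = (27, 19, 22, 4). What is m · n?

m · n = 24·27 + 10·19 + 5·22 + 12·4 = 648 + 190 + 110 + 48 = 996

996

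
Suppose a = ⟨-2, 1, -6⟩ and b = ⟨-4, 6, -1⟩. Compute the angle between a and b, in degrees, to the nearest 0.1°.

a · b = (-2)·(-4) + 1·6 + (-6)·(-1) = 8 + 6 + 6 = 20
|a|² = 4 + 1 + 36 = 41,  |a| = √41 ≈ 6.403124
|b|² = 16 + 36 + 1 = 53,  |b| = √53 ≈ 7.280110
cos θ = 20 / (6.403124 · 7.280110) ≈ 0.42904
θ = arccos(0.42904) ≈ 64.6°

64.6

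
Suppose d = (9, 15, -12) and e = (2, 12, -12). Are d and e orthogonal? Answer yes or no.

no

d · e = 9·2 + 15·12 + (-12)·(-12) = 18 + 180 + 144 = 342
Nonzero, so the vectors are not orthogonal.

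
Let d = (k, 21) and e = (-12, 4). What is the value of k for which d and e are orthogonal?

d · e = k·(-12) + 21·4 = 84 - 12k
Set equal to 0: -12k = -84, so k = 7.

7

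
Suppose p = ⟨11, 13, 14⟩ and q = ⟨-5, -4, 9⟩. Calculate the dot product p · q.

p · q = 11·(-5) + 13·(-4) + 14·9 = -55 - 52 + 126 = 19

19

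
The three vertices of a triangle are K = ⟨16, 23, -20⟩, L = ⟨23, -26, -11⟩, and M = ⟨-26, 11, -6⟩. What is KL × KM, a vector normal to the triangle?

KL = (7, -49, 9)
KM = (-42, -12, 14)
i: (-49)·14 - 9·(-12) = -686 - (-108) = -578
j: 9·(-42) - 7·14 = -378 - 98 = -476
k: 7·(-12) - (-49)·(-42) = -84 - 2058 = -2142
KL × KM = (-578, -476, -2142)

(-578, -476, -2142)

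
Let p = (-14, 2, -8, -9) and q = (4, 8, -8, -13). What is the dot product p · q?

141

p · q = (-14)·4 + 2·8 + (-8)·(-8) + (-9)·(-13) = -56 + 16 + 64 + 117 = 141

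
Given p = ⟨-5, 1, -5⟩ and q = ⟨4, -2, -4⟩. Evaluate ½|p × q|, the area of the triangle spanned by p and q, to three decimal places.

i: 1·(-4) - (-5)·(-2) = -4 - 10 = -14
j: (-5)·4 - (-5)·(-4) = -20 - 20 = -40
k: (-5)·(-2) - 1·4 = 10 - 4 = 6
p × q = (-14, -40, 6)
|p × q| = √((-14)² + (-40)² + 6²) = √1832 ≈ 42.8019
area = ½ · 42.8019 ≈ 21.401

21.401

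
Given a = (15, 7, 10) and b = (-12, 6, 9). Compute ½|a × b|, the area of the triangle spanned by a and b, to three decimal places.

i: 7·9 - 10·6 = 63 - 60 = 3
j: 10·(-12) - 15·9 = -120 - 135 = -255
k: 15·6 - 7·(-12) = 90 - (-84) = 174
a × b = (3, -255, 174)
|a × b| = √(3² + (-255)² + 174²) = √95310 ≈ 308.7232
area = ½ · 308.7232 ≈ 154.362

154.362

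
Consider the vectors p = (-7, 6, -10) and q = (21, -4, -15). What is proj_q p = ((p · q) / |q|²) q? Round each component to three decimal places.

p · q = (-7)·21 + 6·(-4) + (-10)·(-15) = -147 - 24 + 150 = -21
|q|² = 441 + 16 + 225 = 682
proj_q p = (-21/682) · (21, -4, -15) ≈ (-0.647, 0.123, 0.462)

(-0.647, 0.123, 0.462)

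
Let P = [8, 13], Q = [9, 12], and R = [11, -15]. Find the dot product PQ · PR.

PQ = Q − P = (1, -1)
PR = R − P = (3, -28)
PQ · PR = 1·3 + (-1)·(-28) = 3 + 28 = 31

31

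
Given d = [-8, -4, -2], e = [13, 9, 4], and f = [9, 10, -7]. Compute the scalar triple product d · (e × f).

e × f:
i: 9·(-7) - 4·10 = -63 - 40 = -103
j: 4·9 - 13·(-7) = 36 - (-91) = 127
k: 13·10 - 9·9 = 130 - 81 = 49
e × f = (-103, 127, 49)
d · (e × f) = (-8)·(-103) + (-4)·127 + (-2)·49 = 824 - 508 - 98 = 218

218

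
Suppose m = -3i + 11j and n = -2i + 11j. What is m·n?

m · n = (-3)·(-2) + 11·11 = 6 + 121 = 127

127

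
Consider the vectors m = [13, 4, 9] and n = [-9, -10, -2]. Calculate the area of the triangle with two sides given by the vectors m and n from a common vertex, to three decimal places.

68.163

i: 4·(-2) - 9·(-10) = -8 - (-90) = 82
j: 9·(-9) - 13·(-2) = -81 - (-26) = -55
k: 13·(-10) - 4·(-9) = -130 - (-36) = -94
m × n = (82, -55, -94)
|m × n| = √(82² + (-55)² + (-94)²) = √18585 ≈ 136.3268
area = ½ · 136.3268 ≈ 68.163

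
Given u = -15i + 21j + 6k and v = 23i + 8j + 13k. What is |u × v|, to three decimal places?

724.654

i: 21·13 - 6·8 = 273 - 48 = 225
j: 6·23 - (-15)·13 = 138 - (-195) = 333
k: (-15)·8 - 21·23 = -120 - 483 = -603
u × v = (225, 333, -603)
|u × v| = √(225² + 333² + (-603)²) = √525123 ≈ 724.6537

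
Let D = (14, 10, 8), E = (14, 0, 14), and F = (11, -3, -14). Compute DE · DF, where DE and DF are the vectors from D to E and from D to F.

-2

DE = E − D = (0, -10, 6)
DF = F − D = (-3, -13, -22)
DE · DF = 0·(-3) + (-10)·(-13) + 6·(-22) = 0 + 130 - 132 = -2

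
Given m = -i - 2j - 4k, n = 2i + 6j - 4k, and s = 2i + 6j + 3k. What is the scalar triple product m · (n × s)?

-14

n × s:
i: 6·3 - (-4)·6 = 18 - (-24) = 42
j: (-4)·2 - 2·3 = -8 - 6 = -14
k: 2·6 - 6·2 = 12 - 12 = 0
n × s = (42, -14, 0)
m · (n × s) = (-1)·42 + (-2)·(-14) + (-4)·0 = -42 + 28 + 0 = -14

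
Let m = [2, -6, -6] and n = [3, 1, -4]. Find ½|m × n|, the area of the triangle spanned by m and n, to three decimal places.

18.708

i: (-6)·(-4) - (-6)·1 = 24 - (-6) = 30
j: (-6)·3 - 2·(-4) = -18 - (-8) = -10
k: 2·1 - (-6)·3 = 2 - (-18) = 20
m × n = (30, -10, 20)
|m × n| = √(30² + (-10)² + 20²) = √1400 ≈ 37.4166
area = ½ · 37.4166 ≈ 18.708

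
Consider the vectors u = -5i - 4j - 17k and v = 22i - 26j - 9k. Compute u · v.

147

u · v = (-5)·22 + (-4)·(-26) + (-17)·(-9) = -110 + 104 + 153 = 147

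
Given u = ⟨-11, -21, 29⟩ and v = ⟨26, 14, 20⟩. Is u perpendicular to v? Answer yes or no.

u · v = (-11)·26 + (-21)·14 + 29·20 = -286 - 294 + 580 = 0
Zero, so the vectors are orthogonal.

yes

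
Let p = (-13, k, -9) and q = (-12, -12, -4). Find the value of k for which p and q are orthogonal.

p · q = (-13)·(-12) + k·(-12) + (-9)·(-4) = 192 - 12k
Set equal to 0: -12k = -192, so k = 16.

16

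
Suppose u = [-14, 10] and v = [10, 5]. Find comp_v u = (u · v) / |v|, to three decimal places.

u · v = (-14)·10 + 10·5 = -140 + 50 = -90
|v| = √(100 + 25) = √125 ≈ 11.1803
comp_v u = -90 / √125 ≈ -8.050

-8.050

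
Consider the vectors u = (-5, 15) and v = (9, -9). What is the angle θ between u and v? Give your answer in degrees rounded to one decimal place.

153.4

u · v = (-5)·9 + 15·(-9) = -45 - 135 = -180
|u|² = 25 + 225 = 250,  |u| = √250 ≈ 15.811388
|v|² = 81 + 81 = 162,  |v| = √162 ≈ 12.727922
cos θ = -180 / (15.811388 · 12.727922) ≈ -0.89443
θ = arccos(-0.89443) ≈ 153.4°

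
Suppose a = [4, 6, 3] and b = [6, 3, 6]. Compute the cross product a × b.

i: 6·6 - 3·3 = 36 - 9 = 27
j: 3·6 - 4·6 = 18 - 24 = -6
k: 4·3 - 6·6 = 12 - 36 = -24
a × b = (27, -6, -24)

(27, -6, -24)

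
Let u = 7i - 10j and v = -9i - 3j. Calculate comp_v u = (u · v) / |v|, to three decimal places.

u · v = 7·(-9) + (-10)·(-3) = -63 + 30 = -33
|v| = √(81 + 9) = √90 ≈ 9.4868
comp_v u = -33 / √90 ≈ -3.479

-3.479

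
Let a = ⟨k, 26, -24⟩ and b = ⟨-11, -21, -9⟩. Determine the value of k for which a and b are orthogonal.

a · b = k·(-11) + 26·(-21) + (-24)·(-9) = -330 - 11k
Set equal to 0: -11k = 330, so k = -30.

-30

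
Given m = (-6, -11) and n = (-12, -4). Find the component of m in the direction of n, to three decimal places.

9.171

m · n = (-6)·(-12) + (-11)·(-4) = 72 + 44 = 116
|n| = √(144 + 16) = √160 ≈ 12.6491
comp_n m = 116 / √160 ≈ 9.171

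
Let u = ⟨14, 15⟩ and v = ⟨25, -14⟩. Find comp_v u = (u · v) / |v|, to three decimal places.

4.886

u · v = 14·25 + 15·(-14) = 350 - 210 = 140
|v| = √(625 + 196) = √821 ≈ 28.6531
comp_v u = 140 / √821 ≈ 4.886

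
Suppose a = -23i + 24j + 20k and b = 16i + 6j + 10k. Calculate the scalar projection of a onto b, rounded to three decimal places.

a · b = (-23)·16 + 24·6 + 20·10 = -368 + 144 + 200 = -24
|b| = √(256 + 36 + 100) = √392 ≈ 19.7990
comp_b a = -24 / √392 ≈ -1.212

-1.212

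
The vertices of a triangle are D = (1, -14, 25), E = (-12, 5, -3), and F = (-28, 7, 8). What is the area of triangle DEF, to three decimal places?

352.417

DE = (-13, 19, -28),  DF = (-29, 21, -17)
i: 19·(-17) - (-28)·21 = -323 - (-588) = 265
j: (-28)·(-29) - (-13)·(-17) = 812 - 221 = 591
k: (-13)·21 - 19·(-29) = -273 - (-551) = 278
DE × DF = (265, 591, 278)
|DE × DF| = √496790 ≈ 704.8333
area = ½ · 704.8333 ≈ 352.417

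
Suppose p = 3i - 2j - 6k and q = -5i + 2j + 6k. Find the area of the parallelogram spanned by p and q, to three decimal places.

i: (-2)·6 - (-6)·2 = -12 - (-12) = 0
j: (-6)·(-5) - 3·6 = 30 - 18 = 12
k: 3·2 - (-2)·(-5) = 6 - 10 = -4
p × q = (0, 12, -4)
|p × q| = √(0² + 12² + (-4)²) = √160 ≈ 12.6491

12.649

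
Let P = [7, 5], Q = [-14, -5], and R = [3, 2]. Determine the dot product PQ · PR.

PQ = Q − P = (-21, -10)
PR = R − P = (-4, -3)
PQ · PR = (-21)·(-4) + (-10)·(-3) = 84 + 30 = 114

114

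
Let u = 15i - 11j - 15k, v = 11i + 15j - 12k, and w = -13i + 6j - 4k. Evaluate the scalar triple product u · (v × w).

v × w:
i: 15·(-4) - (-12)·6 = -60 - (-72) = 12
j: (-12)·(-13) - 11·(-4) = 156 - (-44) = 200
k: 11·6 - 15·(-13) = 66 - (-195) = 261
v × w = (12, 200, 261)
u · (v × w) = 15·12 + (-11)·200 + (-15)·261 = 180 - 2200 - 3915 = -5935

-5935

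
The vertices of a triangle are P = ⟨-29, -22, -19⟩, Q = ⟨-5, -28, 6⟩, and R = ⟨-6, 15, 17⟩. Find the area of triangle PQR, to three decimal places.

780.717

PQ = (24, -6, 25),  PR = (23, 37, 36)
i: (-6)·36 - 25·37 = -216 - 925 = -1141
j: 25·23 - 24·36 = 575 - 864 = -289
k: 24·37 - (-6)·23 = 888 - (-138) = 1026
PQ × PR = (-1141, -289, 1026)
|PQ × PR| = √2438078 ≈ 1561.4346
area = ½ · 1561.4346 ≈ 780.717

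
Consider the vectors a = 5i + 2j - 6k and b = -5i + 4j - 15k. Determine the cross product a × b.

i: 2·(-15) - (-6)·4 = -30 - (-24) = -6
j: (-6)·(-5) - 5·(-15) = 30 - (-75) = 105
k: 5·4 - 2·(-5) = 20 - (-10) = 30
a × b = (-6, 105, 30)

(-6, 105, 30)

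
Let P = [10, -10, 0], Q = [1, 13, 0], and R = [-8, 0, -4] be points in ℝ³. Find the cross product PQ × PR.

(-92, -36, 324)

PQ = (-9, 23, 0)
PR = (-18, 10, -4)
i: 23·(-4) - 0·10 = -92 - 0 = -92
j: 0·(-18) - (-9)·(-4) = 0 - 36 = -36
k: (-9)·10 - 23·(-18) = -90 - (-414) = 324
PQ × PR = (-92, -36, 324)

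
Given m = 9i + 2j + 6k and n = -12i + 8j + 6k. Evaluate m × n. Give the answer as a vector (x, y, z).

(-36, -126, 96)

i: 2·6 - 6·8 = 12 - 48 = -36
j: 6·(-12) - 9·6 = -72 - 54 = -126
k: 9·8 - 2·(-12) = 72 - (-24) = 96
m × n = (-36, -126, 96)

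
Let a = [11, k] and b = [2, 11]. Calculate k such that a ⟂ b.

-2

a · b = 11·2 + k·11 = 22 + 11k
Set equal to 0: 11k = -22, so k = -2.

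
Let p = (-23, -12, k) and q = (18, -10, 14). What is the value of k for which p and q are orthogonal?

21

p · q = (-23)·18 + (-12)·(-10) + k·14 = -294 + 14k
Set equal to 0: 14k = 294, so k = 21.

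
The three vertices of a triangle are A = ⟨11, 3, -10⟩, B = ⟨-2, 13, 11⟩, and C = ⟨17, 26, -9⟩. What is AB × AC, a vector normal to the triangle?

(-473, 139, -359)

AB = (-13, 10, 21)
AC = (6, 23, 1)
i: 10·1 - 21·23 = 10 - 483 = -473
j: 21·6 - (-13)·1 = 126 - (-13) = 139
k: (-13)·23 - 10·6 = -299 - 60 = -359
AB × AC = (-473, 139, -359)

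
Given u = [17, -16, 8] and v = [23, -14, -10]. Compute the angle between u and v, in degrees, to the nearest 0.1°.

u · v = 17·23 + (-16)·(-14) + 8·(-10) = 391 + 224 - 80 = 535
|u|² = 289 + 256 + 64 = 609,  |u| = √609 ≈ 24.677925
|v|² = 529 + 196 + 100 = 825,  |v| = √825 ≈ 28.722813
cos θ = 535 / (24.677925 · 28.722813) ≈ 0.75478
θ = arccos(0.75478) ≈ 41.0°

41.0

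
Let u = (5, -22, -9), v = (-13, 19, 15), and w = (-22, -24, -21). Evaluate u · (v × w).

6501

v × w:
i: 19·(-21) - 15·(-24) = -399 - (-360) = -39
j: 15·(-22) - (-13)·(-21) = -330 - 273 = -603
k: (-13)·(-24) - 19·(-22) = 312 - (-418) = 730
v × w = (-39, -603, 730)
u · (v × w) = 5·(-39) + (-22)·(-603) + (-9)·730 = -195 + 13266 - 6570 = 6501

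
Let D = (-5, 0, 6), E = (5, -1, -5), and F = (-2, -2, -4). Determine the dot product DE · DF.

142

DE = E − D = (10, -1, -11)
DF = F − D = (3, -2, -10)
DE · DF = 10·3 + (-1)·(-2) + (-11)·(-10) = 30 + 2 + 110 = 142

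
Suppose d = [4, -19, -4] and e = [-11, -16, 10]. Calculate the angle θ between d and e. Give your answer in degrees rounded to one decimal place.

d · e = 4·(-11) + (-19)·(-16) + (-4)·10 = -44 + 304 - 40 = 220
|d|² = 16 + 361 + 16 = 393,  |d| = √393 ≈ 19.824228
|e|² = 121 + 256 + 100 = 477,  |e| = √477 ≈ 21.840330
cos θ = 220 / (19.824228 · 21.840330) ≈ 0.50812
θ = arccos(0.50812) ≈ 59.5°

59.5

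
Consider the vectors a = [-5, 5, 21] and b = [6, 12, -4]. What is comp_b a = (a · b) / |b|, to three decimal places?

-3.857

a · b = (-5)·6 + 5·12 + 21·(-4) = -30 + 60 - 84 = -54
|b| = √(36 + 144 + 16) = √196 ≈ 14.0000
comp_b a = -54 / √196 ≈ -3.857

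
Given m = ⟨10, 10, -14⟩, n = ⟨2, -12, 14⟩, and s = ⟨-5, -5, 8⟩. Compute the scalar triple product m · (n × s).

-140

n × s:
i: (-12)·8 - 14·(-5) = -96 - (-70) = -26
j: 14·(-5) - 2·8 = -70 - 16 = -86
k: 2·(-5) - (-12)·(-5) = -10 - 60 = -70
n × s = (-26, -86, -70)
m · (n × s) = 10·(-26) + 10·(-86) + (-14)·(-70) = -260 - 860 + 980 = -140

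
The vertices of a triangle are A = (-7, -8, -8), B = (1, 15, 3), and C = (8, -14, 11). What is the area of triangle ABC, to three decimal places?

319.228

AB = (8, 23, 11),  AC = (15, -6, 19)
i: 23·19 - 11·(-6) = 437 - (-66) = 503
j: 11·15 - 8·19 = 165 - 152 = 13
k: 8·(-6) - 23·15 = -48 - 345 = -393
AB × AC = (503, 13, -393)
|AB × AC| = √407627 ≈ 638.4567
area = ½ · 638.4567 ≈ 319.228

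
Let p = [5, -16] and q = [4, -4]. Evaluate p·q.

84

p · q = 5·4 + (-16)·(-4) = 20 + 64 = 84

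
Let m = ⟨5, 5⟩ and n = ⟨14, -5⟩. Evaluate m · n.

45

m · n = 5·14 + 5·(-5) = 70 - 25 = 45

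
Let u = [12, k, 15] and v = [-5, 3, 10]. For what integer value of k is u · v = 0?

-30

u · v = 12·(-5) + k·3 + 15·10 = 90 + 3k
Set equal to 0: 3k = -90, so k = -30.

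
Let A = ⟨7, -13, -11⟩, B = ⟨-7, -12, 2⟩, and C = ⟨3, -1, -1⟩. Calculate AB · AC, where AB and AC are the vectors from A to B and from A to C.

198

AB = B − A = (-14, 1, 13)
AC = C − A = (-4, 12, 10)
AB · AC = (-14)·(-4) + 1·12 + 13·10 = 56 + 12 + 130 = 198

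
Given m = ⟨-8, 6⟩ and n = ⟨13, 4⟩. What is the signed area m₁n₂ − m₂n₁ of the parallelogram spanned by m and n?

(-8)·4 - 6·13 = -32 - 78 = -110

-110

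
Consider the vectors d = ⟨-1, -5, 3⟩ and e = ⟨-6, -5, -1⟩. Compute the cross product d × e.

i: (-5)·(-1) - 3·(-5) = 5 - (-15) = 20
j: 3·(-6) - (-1)·(-1) = -18 - 1 = -19
k: (-1)·(-5) - (-5)·(-6) = 5 - 30 = -25
d × e = (20, -19, -25)

(20, -19, -25)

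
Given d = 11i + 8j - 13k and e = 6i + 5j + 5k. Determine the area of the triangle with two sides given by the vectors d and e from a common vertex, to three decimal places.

i: 8·5 - (-13)·5 = 40 - (-65) = 105
j: (-13)·6 - 11·5 = -78 - 55 = -133
k: 11·5 - 8·6 = 55 - 48 = 7
d × e = (105, -133, 7)
|d × e| = √(105² + (-133)² + 7²) = √28763 ≈ 169.5966
area = ½ · 169.5966 ≈ 84.798

84.798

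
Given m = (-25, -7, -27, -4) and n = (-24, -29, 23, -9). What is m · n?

218

m · n = (-25)·(-24) + (-7)·(-29) + (-27)·23 + (-4)·(-9) = 600 + 203 - 621 + 36 = 218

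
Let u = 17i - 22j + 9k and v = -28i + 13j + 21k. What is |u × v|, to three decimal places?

i: (-22)·21 - 9·13 = -462 - 117 = -579
j: 9·(-28) - 17·21 = -252 - 357 = -609
k: 17·13 - (-22)·(-28) = 221 - 616 = -395
u × v = (-579, -609, -395)
|u × v| = √((-579)² + (-609)² + (-395)²) = √862147 ≈ 928.5187

928.519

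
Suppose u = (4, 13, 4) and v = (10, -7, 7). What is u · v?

-23

u · v = 4·10 + 13·(-7) + 4·7 = 40 - 91 + 28 = -23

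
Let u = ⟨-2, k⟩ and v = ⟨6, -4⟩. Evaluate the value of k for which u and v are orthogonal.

-3

u · v = (-2)·6 + k·(-4) = -12 - 4k
Set equal to 0: -4k = 12, so k = -3.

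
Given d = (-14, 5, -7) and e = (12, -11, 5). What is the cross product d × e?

i: 5·5 - (-7)·(-11) = 25 - 77 = -52
j: (-7)·12 - (-14)·5 = -84 - (-70) = -14
k: (-14)·(-11) - 5·12 = 154 - 60 = 94
d × e = (-52, -14, 94)

(-52, -14, 94)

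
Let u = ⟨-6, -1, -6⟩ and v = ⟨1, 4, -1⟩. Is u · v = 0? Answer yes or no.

no

u · v = (-6)·1 + (-1)·4 + (-6)·(-1) = -6 - 4 + 6 = -4
Nonzero, so the vectors are not orthogonal.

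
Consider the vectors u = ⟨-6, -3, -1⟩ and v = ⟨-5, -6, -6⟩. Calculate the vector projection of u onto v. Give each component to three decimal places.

u · v = (-6)·(-5) + (-3)·(-6) + (-1)·(-6) = 30 + 18 + 6 = 54
|v|² = 25 + 36 + 36 = 97
proj_v u = (54/97) · (-5, -6, -6) ≈ (-2.784, -3.340, -3.340)

(-2.784, -3.340, -3.340)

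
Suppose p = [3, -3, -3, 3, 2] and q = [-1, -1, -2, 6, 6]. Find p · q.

36

p · q = 3·(-1) + (-3)·(-1) + (-3)·(-2) + 3·6 + 2·6 = -3 + 3 + 6 + 18 + 12 = 36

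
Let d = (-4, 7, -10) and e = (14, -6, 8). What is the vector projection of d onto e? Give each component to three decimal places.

d · e = (-4)·14 + 7·(-6) + (-10)·8 = -56 - 42 - 80 = -178
|e|² = 196 + 36 + 64 = 296
proj_e d = (-178/296) · (14, -6, 8) ≈ (-8.419, 3.608, -4.811)

(-8.419, 3.608, -4.811)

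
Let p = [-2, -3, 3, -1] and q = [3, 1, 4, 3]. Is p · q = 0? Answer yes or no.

p · q = (-2)·3 + (-3)·1 + 3·4 + (-1)·3 = -6 - 3 + 12 - 3 = 0
Zero, so the vectors are orthogonal.

yes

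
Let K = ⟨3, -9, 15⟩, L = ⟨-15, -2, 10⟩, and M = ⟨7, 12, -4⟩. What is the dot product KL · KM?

170

KL = L − K = (-18, 7, -5)
KM = M − K = (4, 21, -19)
KL · KM = (-18)·4 + 7·21 + (-5)·(-19) = -72 + 147 + 95 = 170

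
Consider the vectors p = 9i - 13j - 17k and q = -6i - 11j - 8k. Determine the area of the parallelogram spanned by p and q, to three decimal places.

i: (-13)·(-8) - (-17)·(-11) = 104 - 187 = -83
j: (-17)·(-6) - 9·(-8) = 102 - (-72) = 174
k: 9·(-11) - (-13)·(-6) = -99 - 78 = -177
p × q = (-83, 174, -177)
|p × q| = √((-83)² + 174² + (-177)²) = √68494 ≈ 261.7136

261.714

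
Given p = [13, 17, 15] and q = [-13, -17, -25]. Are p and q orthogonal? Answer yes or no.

no

p · q = 13·(-13) + 17·(-17) + 15·(-25) = -169 - 289 - 375 = -833
Nonzero, so the vectors are not orthogonal.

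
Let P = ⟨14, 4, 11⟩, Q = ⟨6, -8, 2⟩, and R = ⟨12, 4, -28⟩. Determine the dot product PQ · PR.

PQ = Q − P = (-8, -12, -9)
PR = R − P = (-2, 0, -39)
PQ · PR = (-8)·(-2) + (-12)·0 + (-9)·(-39) = 16 + 0 + 351 = 367

367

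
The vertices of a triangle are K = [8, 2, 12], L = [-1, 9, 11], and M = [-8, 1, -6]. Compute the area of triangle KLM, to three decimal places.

114.112

KL = (-9, 7, -1),  KM = (-16, -1, -18)
i: 7·(-18) - (-1)·(-1) = -126 - 1 = -127
j: (-1)·(-16) - (-9)·(-18) = 16 - 162 = -146
k: (-9)·(-1) - 7·(-16) = 9 - (-112) = 121
KL × KM = (-127, -146, 121)
|KL × KM| = √52086 ≈ 228.2236
area = ½ · 228.2236 ≈ 114.112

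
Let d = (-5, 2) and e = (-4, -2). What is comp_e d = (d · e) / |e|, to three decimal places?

d · e = (-5)·(-4) + 2·(-2) = 20 - 4 = 16
|e| = √(16 + 4) = √20 ≈ 4.4721
comp_e d = 16 / √20 ≈ 3.578

3.578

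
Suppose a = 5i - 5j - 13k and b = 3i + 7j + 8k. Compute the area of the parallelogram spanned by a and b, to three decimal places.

106.499

i: (-5)·8 - (-13)·7 = -40 - (-91) = 51
j: (-13)·3 - 5·8 = -39 - 40 = -79
k: 5·7 - (-5)·3 = 35 - (-15) = 50
a × b = (51, -79, 50)
|a × b| = √(51² + (-79)² + 50²) = √11342 ≈ 106.4988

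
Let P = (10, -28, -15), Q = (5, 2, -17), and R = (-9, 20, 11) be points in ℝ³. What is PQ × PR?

(876, 168, 330)

PQ = (-5, 30, -2)
PR = (-19, 48, 26)
i: 30·26 - (-2)·48 = 780 - (-96) = 876
j: (-2)·(-19) - (-5)·26 = 38 - (-130) = 168
k: (-5)·48 - 30·(-19) = -240 - (-570) = 330
PQ × PR = (876, 168, 330)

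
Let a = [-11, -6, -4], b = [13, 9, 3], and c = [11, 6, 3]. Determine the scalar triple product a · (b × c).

b × c:
i: 9·3 - 3·6 = 27 - 18 = 9
j: 3·11 - 13·3 = 33 - 39 = -6
k: 13·6 - 9·11 = 78 - 99 = -21
b × c = (9, -6, -21)
a · (b × c) = (-11)·9 + (-6)·(-6) + (-4)·(-21) = -99 + 36 + 84 = 21

21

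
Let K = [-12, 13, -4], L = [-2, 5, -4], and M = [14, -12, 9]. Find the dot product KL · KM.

KL = L − K = (10, -8, 0)
KM = M − K = (26, -25, 13)
KL · KM = 10·26 + (-8)·(-25) + 0·13 = 260 + 200 + 0 = 460

460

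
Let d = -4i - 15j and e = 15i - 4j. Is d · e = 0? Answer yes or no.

d · e = (-4)·15 + (-15)·(-4) = -60 + 60 = 0
Zero, so the vectors are orthogonal.

yes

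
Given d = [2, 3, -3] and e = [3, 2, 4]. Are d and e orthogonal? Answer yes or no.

yes

d · e = 2·3 + 3·2 + (-3)·4 = 6 + 6 - 12 = 0
Zero, so the vectors are orthogonal.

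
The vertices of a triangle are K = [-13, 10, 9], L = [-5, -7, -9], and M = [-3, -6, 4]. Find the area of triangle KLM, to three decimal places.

KL = (8, -17, -18),  KM = (10, -16, -5)
i: (-17)·(-5) - (-18)·(-16) = 85 - 288 = -203
j: (-18)·10 - 8·(-5) = -180 - (-40) = -140
k: 8·(-16) - (-17)·10 = -128 - (-170) = 42
KL × KM = (-203, -140, 42)
|KL × KM| = √62573 ≈ 250.1460
area = ½ · 250.1460 ≈ 125.073

125.073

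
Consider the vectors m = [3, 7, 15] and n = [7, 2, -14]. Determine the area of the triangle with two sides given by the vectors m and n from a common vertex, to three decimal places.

i: 7·(-14) - 15·2 = -98 - 30 = -128
j: 15·7 - 3·(-14) = 105 - (-42) = 147
k: 3·2 - 7·7 = 6 - 49 = -43
m × n = (-128, 147, -43)
|m × n| = √((-128)² + 147² + (-43)²) = √39842 ≈ 199.6046
area = ½ · 199.6046 ≈ 99.802

99.802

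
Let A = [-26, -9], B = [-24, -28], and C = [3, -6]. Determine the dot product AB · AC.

1

AB = B − A = (2, -19)
AC = C − A = (29, 3)
AB · AC = 2·29 + (-19)·3 = 58 - 57 = 1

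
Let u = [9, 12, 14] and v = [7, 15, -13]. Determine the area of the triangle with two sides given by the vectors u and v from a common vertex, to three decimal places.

213.765

i: 12·(-13) - 14·15 = -156 - 210 = -366
j: 14·7 - 9·(-13) = 98 - (-117) = 215
k: 9·15 - 12·7 = 135 - 84 = 51
u × v = (-366, 215, 51)
|u × v| = √((-366)² + 215² + 51²) = √182782 ≈ 427.5301
area = ½ · 427.5301 ≈ 213.765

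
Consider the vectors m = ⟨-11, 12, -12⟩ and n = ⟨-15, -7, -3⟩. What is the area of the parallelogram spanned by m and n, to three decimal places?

i: 12·(-3) - (-12)·(-7) = -36 - 84 = -120
j: (-12)·(-15) - (-11)·(-3) = 180 - 33 = 147
k: (-11)·(-7) - 12·(-15) = 77 - (-180) = 257
m × n = (-120, 147, 257)
|m × n| = √((-120)² + 147² + 257²) = √102058 ≈ 319.4652

319.465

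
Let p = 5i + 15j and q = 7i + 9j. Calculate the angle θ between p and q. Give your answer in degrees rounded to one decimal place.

19.4

p · q = 5·7 + 15·9 = 35 + 135 = 170
|p|² = 25 + 225 = 250,  |p| = √250 ≈ 15.811388
|q|² = 49 + 81 = 130,  |q| = √130 ≈ 11.401754
cos θ = 170 / (15.811388 · 11.401754) ≈ 0.94299
θ = arccos(0.94299) ≈ 19.4°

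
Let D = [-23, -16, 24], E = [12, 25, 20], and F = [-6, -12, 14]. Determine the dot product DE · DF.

799

DE = E − D = (35, 41, -4)
DF = F − D = (17, 4, -10)
DE · DF = 35·17 + 41·4 + (-4)·(-10) = 595 + 164 + 40 = 799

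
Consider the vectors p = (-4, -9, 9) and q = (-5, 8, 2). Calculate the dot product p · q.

p · q = (-4)·(-5) + (-9)·8 + 9·2 = 20 - 72 + 18 = -34

-34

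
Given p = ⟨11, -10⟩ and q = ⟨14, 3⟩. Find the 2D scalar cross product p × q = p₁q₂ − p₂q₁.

173

11·3 - (-10)·14 = 33 - (-140) = 173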